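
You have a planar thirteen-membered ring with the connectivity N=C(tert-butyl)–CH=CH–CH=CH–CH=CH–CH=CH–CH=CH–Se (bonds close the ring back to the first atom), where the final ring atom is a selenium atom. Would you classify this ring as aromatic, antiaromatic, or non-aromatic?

Check conjugation: every atom in a ring double bond is sp² and brings one electron to the p orbital; each sp² =N– keeps its lone pair in-plane and puts one electron into the π system; the selenium donates one lone pair from its p orbital — every position has a p orbital, so the cyclic π system is continuous.
Adding the contributions, 6 × 2 = 12 from the double-bond units + 2 from the Se atom = 14.
With 14 π electrons (n = 3), the Hückel 4n+2 condition holds.

Aromatic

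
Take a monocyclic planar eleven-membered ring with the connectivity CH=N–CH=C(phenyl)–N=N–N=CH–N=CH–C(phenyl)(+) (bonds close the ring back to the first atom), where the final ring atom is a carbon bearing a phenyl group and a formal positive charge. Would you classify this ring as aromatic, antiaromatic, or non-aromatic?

Aromatic

All ring atoms are sp² and supply a p orbital to the ring (the double-bond atoms are sp², each contributing one p electron; the doubly-bonded nitrogens are pyridine-type — their lone pairs lie in the ring plane, leaving one electron in the p orbital; the carbocation has an empty p orbital); the conjugation is uninterrupted.
Tallying contributions gives 5 × 2 = 10 from the double-bond units + 0 from the C(phenyl)(+) atom = 10.
Since 10 = 4·2 + 2, the ring meets the 4n+2 criterion.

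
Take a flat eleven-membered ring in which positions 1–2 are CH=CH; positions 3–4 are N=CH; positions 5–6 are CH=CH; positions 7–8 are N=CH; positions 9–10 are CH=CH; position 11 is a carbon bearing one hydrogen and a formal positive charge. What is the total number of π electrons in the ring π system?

10

Check conjugation: each doubly-bonded ring atom is sp² with one p-orbital electron; the doubly-bonded nitrogens are pyridine-type — their lone pairs lie in the ring plane, leaving one electron in the p orbital; the carbocation has an empty p orbital — every position has a p orbital, so the cyclic π system is continuous.
π-electron count: 5 × 2 = 10 from the double-bond units + 0 from the CH(+) atom = 10.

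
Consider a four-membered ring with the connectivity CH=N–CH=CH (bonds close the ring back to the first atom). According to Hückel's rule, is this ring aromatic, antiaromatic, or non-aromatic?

Check conjugation: every atom in a ring double bond is sp² and brings one electron to the p orbital; the doubly-bonded nitrogens are pyridine-type — their lone pairs lie in the ring plane, leaving one electron in the p orbital — every position has a p orbital, so the cyclic π system is continuous.
Counting π electrons: 2 × 2 = 4 from the 2 double-bond units.
A 4n π count (4, n = 1) in a planar conjugated ring means antiaromatic.

Antiaromatic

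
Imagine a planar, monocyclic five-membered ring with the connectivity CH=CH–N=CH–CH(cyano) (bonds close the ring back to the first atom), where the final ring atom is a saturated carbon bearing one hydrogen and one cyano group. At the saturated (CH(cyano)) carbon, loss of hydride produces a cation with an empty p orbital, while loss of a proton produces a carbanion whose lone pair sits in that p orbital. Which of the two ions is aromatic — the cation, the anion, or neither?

The anion

Both ions have a continuous loop of p orbitals — each ring atom is sp².
Cation: 2 × 2 + 0 = 4 π electrons → 4(1), antiaromatic.
Anion: 2 × 2 + 2 = 6 π electrons → 4(1)+2, aromatic.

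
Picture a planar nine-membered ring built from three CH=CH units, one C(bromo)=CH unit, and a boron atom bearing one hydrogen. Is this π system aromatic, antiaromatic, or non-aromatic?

Antiaromatic

Every ring atom contributes a p orbital perpendicular to the ring (every atom in a ring double bond is sp² and brings one electron to the p orbital; the boron has an empty p orbital), so the π system is cyclic and fully conjugated.
Tallying contributions gives 4 × 2 = 8 from the double-bond units + 0 from the BH atom = 8.
A 4n π count (8, n = 2) in a planar conjugated ring means antiaromatic.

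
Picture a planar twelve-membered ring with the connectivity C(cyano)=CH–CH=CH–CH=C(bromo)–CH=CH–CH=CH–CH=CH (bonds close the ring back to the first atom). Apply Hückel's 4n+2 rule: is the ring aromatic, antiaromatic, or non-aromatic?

The p orbitals form a continuous loop: every atom in a ring double bond is sp² and brings one electron to the p orbital. The ring is fully conjugated.
Counting π electrons: 6 × 2 = 12 from the 6 double-bond units.
A 4n π count (12, n = 3) in a planar conjugated ring means antiaromatic.

Antiaromatic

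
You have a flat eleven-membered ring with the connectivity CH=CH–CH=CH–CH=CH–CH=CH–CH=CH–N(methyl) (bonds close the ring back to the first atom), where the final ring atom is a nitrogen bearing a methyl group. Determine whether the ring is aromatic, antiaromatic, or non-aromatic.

Antiaromatic

The p orbitals form a continuous loop: each doubly-bonded ring atom is sp² with one p-orbital electron; the pyrrole-type nitrogen donates its lone pair from the p orbital. The ring is fully conjugated.
Tallying contributions gives 5 × 2 = 10 from the double-bond units + 2 from the N(methyl) atom = 12.
A 4n π count (12, n = 3) in a planar conjugated ring means antiaromatic.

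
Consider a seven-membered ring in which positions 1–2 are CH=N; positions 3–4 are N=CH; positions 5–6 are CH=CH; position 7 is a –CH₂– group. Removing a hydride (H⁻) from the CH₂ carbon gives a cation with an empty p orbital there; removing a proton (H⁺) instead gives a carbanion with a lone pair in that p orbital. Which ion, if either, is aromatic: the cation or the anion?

The cation

Once that carbon is sp², every ring atom has a p orbital and both ions are fully conjugated.
Cation: 3 × 2 + 0 = 6 π electrons → 4(1)+2, aromatic.
Anion: 3 × 2 + 2 = 8 π electrons → 4(2), antiaromatic.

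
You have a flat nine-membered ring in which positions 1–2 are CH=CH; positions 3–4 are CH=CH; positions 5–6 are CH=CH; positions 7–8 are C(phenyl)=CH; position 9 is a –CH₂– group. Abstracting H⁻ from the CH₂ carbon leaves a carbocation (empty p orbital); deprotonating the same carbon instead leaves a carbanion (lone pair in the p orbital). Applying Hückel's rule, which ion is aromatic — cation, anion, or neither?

Both ions have a continuous loop of p orbitals — each ring atom is sp².
Cation: 4 × 2 + 0 = 8 π electrons → 4(2), antiaromatic.
Anion: 4 × 2 + 2 = 10 π electrons → 4(2)+2, aromatic.

The anion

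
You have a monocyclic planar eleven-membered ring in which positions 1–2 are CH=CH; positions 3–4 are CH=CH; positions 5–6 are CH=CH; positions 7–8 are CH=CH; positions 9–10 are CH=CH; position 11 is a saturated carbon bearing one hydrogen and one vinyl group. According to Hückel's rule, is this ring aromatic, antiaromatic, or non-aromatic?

Non-aromatic

The CH(vinyl) carbon is saturated: that saturated carbon is sp³ and has no p orbital in the ring π system. Conjugation is not continuous around the ring.
Hückel's rule only applies to fully conjugated rings, so this one is simply non-aromatic.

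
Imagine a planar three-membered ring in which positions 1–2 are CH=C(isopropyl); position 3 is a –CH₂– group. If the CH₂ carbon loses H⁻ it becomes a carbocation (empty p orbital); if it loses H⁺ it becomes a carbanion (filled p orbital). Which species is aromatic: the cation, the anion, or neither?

Once that carbon is sp², every ring atom has a p orbital and both ions are fully conjugated.
Cation: 1 × 2 + 0 = 2 π electrons → 4(0)+2, aromatic.
Anion: 1 × 2 + 2 = 4 π electrons → 4(1), antiaromatic.

The cation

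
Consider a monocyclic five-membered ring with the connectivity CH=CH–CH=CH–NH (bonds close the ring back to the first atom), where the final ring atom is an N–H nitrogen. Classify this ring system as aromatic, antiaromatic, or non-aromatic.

Aromatic

Every ring atom contributes a p orbital perpendicular to the ring (each doubly-bonded ring atom is sp² with one p-orbital electron; the pyrrole-type nitrogen donates its lone pair from the p orbital), so the π system is cyclic and fully conjugated.
Tallying contributions gives 2 × 2 = 4 from the double-bond units + 2 from the NH atom = 6.
Since 6 = 4·1 + 2, the ring meets the 4n+2 criterion.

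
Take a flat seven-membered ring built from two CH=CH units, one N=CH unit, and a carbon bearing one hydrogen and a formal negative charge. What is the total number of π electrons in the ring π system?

8

All ring atoms are sp² and supply a p orbital to the ring (each doubly-bonded ring atom is sp² with one p-orbital electron; each sp² =N– keeps its lone pair in-plane and puts one electron into the π system; the carbanion's lone pair occupies the p orbital); the conjugation is uninterrupted.
Counting π electrons: 3 × 2 = 6 from the double-bond units + 2 from the CH(-) atom = 8.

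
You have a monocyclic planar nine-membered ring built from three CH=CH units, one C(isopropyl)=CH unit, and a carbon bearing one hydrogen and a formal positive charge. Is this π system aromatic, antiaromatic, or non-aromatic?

Check conjugation: the double-bond atoms are sp², each contributing one p electron; the carbocation has an empty p orbital — every position has a p orbital, so the cyclic π system is continuous.
Counting π electrons: 4 × 2 = 8 from the double-bond units + 0 from the CH(+) atom = 8.
A 4n π count (8, n = 2) in a planar conjugated ring means antiaromatic.

Antiaromatic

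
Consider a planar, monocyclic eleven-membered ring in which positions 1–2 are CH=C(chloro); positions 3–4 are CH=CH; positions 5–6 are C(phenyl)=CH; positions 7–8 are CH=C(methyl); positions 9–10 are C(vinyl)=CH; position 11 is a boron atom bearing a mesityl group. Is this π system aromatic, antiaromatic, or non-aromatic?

Every ring atom contributes a p orbital perpendicular to the ring (every atom in a ring double bond is sp² and brings one electron to the p orbital; the boron has an empty p orbital), so the π system is cyclic and fully conjugated.
Adding the contributions, 5 × 2 = 10 from the double-bond units + 0 from the B(mesityl) atom = 10.
That gives a 4n+2 count (10, n = 2).

Aromatic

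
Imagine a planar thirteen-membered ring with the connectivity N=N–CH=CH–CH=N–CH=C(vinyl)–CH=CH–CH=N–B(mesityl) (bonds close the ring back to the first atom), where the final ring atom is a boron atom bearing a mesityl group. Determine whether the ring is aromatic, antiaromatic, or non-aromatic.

Antiaromatic

Every ring atom contributes a p orbital perpendicular to the ring (the double-bond atoms are sp², each contributing one p electron; each =N– nitrogen is pyridine-type (lone pair in the sp² plane, one electron in the p orbital); the boron has an empty p orbital), so the π system is cyclic and fully conjugated.
Counting π electrons: 6 × 2 = 12 from the double-bond units + 0 from the B(mesityl) atom = 12.
12 = 4(3); a planar, fully conjugated 4n system is antiaromatic.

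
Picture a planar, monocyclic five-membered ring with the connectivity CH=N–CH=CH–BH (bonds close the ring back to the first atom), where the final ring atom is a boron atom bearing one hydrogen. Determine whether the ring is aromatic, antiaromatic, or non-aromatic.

Antiaromatic

Check conjugation: every atom in a ring double bond is sp² and brings one electron to the p orbital; each =N– nitrogen is pyridine-type (lone pair in the sp² plane, one electron in the p orbital); the boron has an empty p orbital — every position has a p orbital, so the cyclic π system is continuous.
Tallying contributions gives 2 × 2 = 4 from the double-bond units + 0 from the BH atom = 4.
4 = 4(1); a planar, fully conjugated 4n system is antiaromatic.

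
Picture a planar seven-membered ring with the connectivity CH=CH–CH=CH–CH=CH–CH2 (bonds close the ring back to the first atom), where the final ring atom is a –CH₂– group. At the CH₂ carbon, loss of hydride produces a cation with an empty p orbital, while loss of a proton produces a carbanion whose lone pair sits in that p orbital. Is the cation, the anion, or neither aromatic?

In either ion the ring is fully conjugated: every atom, including the new sp² carbon, supplies a p orbital.
Cation: 3 × 2 + 0 = 6 π electrons → 4(1)+2, aromatic.
Anion: 3 × 2 + 2 = 8 π electrons → 4(2), antiaromatic.

The cation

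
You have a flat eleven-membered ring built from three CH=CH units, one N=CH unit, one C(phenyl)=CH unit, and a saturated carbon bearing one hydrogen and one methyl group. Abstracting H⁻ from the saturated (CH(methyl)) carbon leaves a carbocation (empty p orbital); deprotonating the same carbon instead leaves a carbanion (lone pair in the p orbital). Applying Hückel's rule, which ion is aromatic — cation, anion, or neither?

The cation

Once that carbon is sp², every ring atom has a p orbital and both ions are fully conjugated.
Cation: 5 × 2 + 0 = 10 π electrons → 4(2)+2, aromatic.
Anion: 5 × 2 + 2 = 12 π electrons → 4(3), antiaromatic.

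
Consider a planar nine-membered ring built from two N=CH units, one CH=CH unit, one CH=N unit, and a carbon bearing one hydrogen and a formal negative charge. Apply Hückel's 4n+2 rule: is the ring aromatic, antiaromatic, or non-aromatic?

Aromatic

The p orbitals form a continuous loop: the double-bond atoms are sp², each contributing one p electron; each sp² =N– keeps its lone pair in-plane and puts one electron into the π system; the carbanion's lone pair occupies the p orbital. The ring is fully conjugated.
Counting π electrons: 4 × 2 = 8 from the double-bond units + 2 from the CH(-) atom = 10.
That gives a 4n+2 count (10, n = 2).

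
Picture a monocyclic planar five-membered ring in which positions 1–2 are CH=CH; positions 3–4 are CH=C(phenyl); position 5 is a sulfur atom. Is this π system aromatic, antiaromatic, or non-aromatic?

Aromatic

The p orbitals form a continuous loop: each doubly-bonded ring atom is sp² with one p-orbital electron; the sulfur donates one lone pair from its p orbital. The ring is fully conjugated.
π-electron count: 2 × 2 = 4 from the double-bond units + 2 from the S atom = 6.
Since 6 = 4·1 + 2, the ring meets the 4n+2 criterion.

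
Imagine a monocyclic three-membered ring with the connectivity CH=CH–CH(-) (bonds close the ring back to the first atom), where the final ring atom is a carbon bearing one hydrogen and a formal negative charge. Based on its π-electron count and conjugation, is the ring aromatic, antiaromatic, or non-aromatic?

Check conjugation: every atom in a ring double bond is sp² and brings one electron to the p orbital; the carbanion's lone pair occupies the p orbital — every position has a p orbital, so the cyclic π system is continuous.
Adding the contributions, 1 × 2 = 2 from the double-bond unit + 2 from the CH(-) atom = 4.
A 4n π count (4, n = 1) in a planar conjugated ring means antiaromatic.

Antiaromatic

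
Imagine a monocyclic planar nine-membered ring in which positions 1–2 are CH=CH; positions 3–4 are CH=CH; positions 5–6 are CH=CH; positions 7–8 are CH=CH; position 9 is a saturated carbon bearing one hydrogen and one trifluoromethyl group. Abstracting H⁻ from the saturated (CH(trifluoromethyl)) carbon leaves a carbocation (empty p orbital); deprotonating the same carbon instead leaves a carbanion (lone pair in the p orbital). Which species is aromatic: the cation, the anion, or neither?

Once that carbon is sp², every ring atom has a p orbital and both ions are fully conjugated.
Cation: 4 × 2 + 0 = 8 π electrons → 4(2), antiaromatic.
Anion: 4 × 2 + 2 = 10 π electrons → 4(2)+2, aromatic.

The anion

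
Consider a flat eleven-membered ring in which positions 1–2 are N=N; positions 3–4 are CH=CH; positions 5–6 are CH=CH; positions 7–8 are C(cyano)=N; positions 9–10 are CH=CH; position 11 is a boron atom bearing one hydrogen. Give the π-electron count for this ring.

10

Every ring atom contributes a p orbital perpendicular to the ring (each doubly-bonded ring atom is sp² with one p-orbital electron; each sp² =N– keeps its lone pair in-plane and puts one electron into the π system; the boron has an empty p orbital), so the π system is cyclic and fully conjugated.
Counting π electrons: 5 × 2 = 10 from the double-bond units + 0 from the BH atom = 10.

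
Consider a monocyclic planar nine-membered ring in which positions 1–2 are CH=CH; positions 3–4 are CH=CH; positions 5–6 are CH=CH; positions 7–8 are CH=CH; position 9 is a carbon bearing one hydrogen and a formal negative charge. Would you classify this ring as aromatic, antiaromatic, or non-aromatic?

All ring atoms are sp² and supply a p orbital to the ring (the double-bond atoms are sp², each contributing one p electron; the carbanion's lone pair occupies the p orbital); the conjugation is uninterrupted.
Tallying contributions gives 4 × 2 = 8 from the double-bond units + 2 from the CH(-) atom = 10.
That gives a 4n+2 count (10, n = 2).

Aromatic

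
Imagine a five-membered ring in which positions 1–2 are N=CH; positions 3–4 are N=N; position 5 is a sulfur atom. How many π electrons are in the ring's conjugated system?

All ring atoms are sp² and supply a p orbital to the ring (the double-bond atoms are sp², each contributing one p electron; each =N– nitrogen is pyridine-type (lone pair in the sp² plane, one electron in the p orbital); the sulfur donates one lone pair from its p orbital); the conjugation is uninterrupted.
Tallying contributions gives 2 × 2 = 4 from the double-bond units + 2 from the S atom = 6.

6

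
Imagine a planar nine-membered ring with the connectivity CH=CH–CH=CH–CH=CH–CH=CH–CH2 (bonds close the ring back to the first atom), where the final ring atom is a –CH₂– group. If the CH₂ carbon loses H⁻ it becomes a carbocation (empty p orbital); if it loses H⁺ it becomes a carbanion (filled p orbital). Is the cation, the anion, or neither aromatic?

The anion

In either ion the ring is fully conjugated: every atom, including the new sp² carbon, supplies a p orbital.
Cation: 4 × 2 + 0 = 8 π electrons → 4(2), antiaromatic.
Anion: 4 × 2 + 2 = 10 π electrons → 4(2)+2, aromatic.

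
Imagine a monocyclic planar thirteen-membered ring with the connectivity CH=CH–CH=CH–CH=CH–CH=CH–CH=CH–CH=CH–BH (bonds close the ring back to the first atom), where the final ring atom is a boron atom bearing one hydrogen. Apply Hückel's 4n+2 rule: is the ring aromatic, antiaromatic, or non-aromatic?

Every ring atom contributes a p orbital perpendicular to the ring (the double-bond atoms are sp², each contributing one p electron; the boron has an empty p orbital), so the π system is cyclic and fully conjugated.
Counting π electrons: 6 × 2 = 12 from the double-bond units + 0 from the BH atom = 12.
A 4n π count (12, n = 3) in a planar conjugated ring means antiaromatic.

Antiaromatic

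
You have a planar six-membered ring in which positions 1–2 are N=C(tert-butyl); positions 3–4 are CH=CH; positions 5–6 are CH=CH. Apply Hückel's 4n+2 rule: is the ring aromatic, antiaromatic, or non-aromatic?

All ring atoms are sp² and supply a p orbital to the ring (the double-bond atoms are sp², each contributing one p electron; each =N– nitrogen is pyridine-type (lone pair in the sp² plane, one electron in the p orbital)); the conjugation is uninterrupted.
Counting π electrons: 3 × 2 = 6 from the 3 double-bond units.
That gives a 4n+2 count (6, n = 1).

Aromatic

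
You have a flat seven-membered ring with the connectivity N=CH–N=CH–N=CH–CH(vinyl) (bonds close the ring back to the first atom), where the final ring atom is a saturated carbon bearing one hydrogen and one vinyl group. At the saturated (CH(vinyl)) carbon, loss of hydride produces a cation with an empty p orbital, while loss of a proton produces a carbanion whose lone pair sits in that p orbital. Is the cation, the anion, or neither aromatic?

The cation

Both ions have a continuous loop of p orbitals — each ring atom is sp².
Cation: 3 × 2 + 0 = 6 π electrons → 4(1)+2, aromatic.
Anion: 3 × 2 + 2 = 8 π electrons → 4(2), antiaromatic.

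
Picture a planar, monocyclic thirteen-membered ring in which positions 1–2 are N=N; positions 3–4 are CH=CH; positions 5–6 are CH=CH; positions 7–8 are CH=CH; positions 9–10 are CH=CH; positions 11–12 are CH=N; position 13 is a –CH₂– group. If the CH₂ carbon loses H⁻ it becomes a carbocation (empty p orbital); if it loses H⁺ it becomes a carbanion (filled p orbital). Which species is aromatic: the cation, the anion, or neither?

In both ions every ring atom is sp² and contributes a p orbital, so both rings are fully conjugated.
Cation: 6 × 2 + 0 = 12 π electrons → 4(3), antiaromatic.
Anion: 6 × 2 + 2 = 14 π electrons → 4(3)+2, aromatic.

The anion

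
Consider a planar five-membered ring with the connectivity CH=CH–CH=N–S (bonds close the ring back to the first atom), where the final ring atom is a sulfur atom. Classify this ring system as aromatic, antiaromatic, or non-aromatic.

The p orbitals form a continuous loop: the double-bond atoms are sp², each contributing one p electron; each =N– nitrogen is pyridine-type (lone pair in the sp² plane, one electron in the p orbital); the sulfur donates one lone pair from its p orbital. The ring is fully conjugated.
π-electron count: 2 × 2 = 4 from the double-bond units + 2 from the S atom = 6.
Since 6 = 4·1 + 2, the ring meets the 4n+2 criterion.

Aromatic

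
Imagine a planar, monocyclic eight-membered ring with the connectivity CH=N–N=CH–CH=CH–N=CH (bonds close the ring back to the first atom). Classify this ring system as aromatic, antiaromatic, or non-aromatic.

Check conjugation: every atom in a ring double bond is sp² and brings one electron to the p orbital; each =N– nitrogen is pyridine-type (lone pair in the sp² plane, one electron in the p orbital) — every position has a p orbital, so the cyclic π system is continuous.
Adding the contributions, 4 × 2 = 8 from the 4 double-bond units.
A 4n π count (8, n = 2) in a planar conjugated ring means antiaromatic.

Antiaromatic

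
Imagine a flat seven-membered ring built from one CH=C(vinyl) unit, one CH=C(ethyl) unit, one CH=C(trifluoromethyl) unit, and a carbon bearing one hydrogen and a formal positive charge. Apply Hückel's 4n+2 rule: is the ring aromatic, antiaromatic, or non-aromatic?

Check conjugation: every atom in a ring double bond is sp² and brings one electron to the p orbital; the carbocation has an empty p orbital — every position has a p orbital, so the cyclic π system is continuous.
π-electron count: 3 × 2 = 6 from the double-bond units + 0 from the CH(+) atom = 6.
6 = 4(1) + 2, which satisfies Hückel's 4n+2 rule.

Aromatic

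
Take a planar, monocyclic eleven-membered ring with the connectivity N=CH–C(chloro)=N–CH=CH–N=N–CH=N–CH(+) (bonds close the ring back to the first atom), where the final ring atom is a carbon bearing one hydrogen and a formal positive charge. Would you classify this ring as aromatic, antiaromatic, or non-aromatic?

Aromatic

Every ring atom contributes a p orbital perpendicular to the ring (each doubly-bonded ring atom is sp² with one p-orbital electron; the doubly-bonded nitrogens are pyridine-type — their lone pairs lie in the ring plane, leaving one electron in the p orbital; the carbocation has an empty p orbital), so the π system is cyclic and fully conjugated.
Tallying contributions gives 5 × 2 = 10 from the double-bond units + 0 from the CH(+) atom = 10.
That gives a 4n+2 count (10, n = 2).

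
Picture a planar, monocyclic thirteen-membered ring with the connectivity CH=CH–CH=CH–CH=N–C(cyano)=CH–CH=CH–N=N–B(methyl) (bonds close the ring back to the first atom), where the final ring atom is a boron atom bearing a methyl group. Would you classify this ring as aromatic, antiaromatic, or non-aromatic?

All ring atoms are sp² and supply a p orbital to the ring (each doubly-bonded ring atom is sp² with one p-orbital electron; each sp² =N– keeps its lone pair in-plane and puts one electron into the π system; the boron has an empty p orbital); the conjugation is uninterrupted.
Counting π electrons: 6 × 2 = 12 from the double-bond units + 0 from the B(methyl) atom = 12.
A 4n π count (12, n = 3) in a planar conjugated ring means antiaromatic.

Antiaromatic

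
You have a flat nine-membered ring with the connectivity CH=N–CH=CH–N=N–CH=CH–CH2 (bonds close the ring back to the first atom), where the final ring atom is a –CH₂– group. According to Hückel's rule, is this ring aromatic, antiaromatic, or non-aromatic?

The CH2 carbon is saturated: the tetrahedral CH₂ carbon is sp³ and has no p orbital in the ring π system. Conjugation is not continuous around the ring.
A ring that is not fully conjugated cannot be aromatic or antiaromatic regardless of its π-electron count.

Non-aromatic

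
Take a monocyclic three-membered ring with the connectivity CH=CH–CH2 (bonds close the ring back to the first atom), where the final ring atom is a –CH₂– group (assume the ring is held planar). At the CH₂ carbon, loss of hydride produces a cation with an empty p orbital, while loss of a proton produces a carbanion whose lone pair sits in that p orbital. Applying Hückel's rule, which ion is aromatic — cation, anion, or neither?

Once that carbon is sp², every ring atom has a p orbital and both ions are fully conjugated.
Cation: 1 × 2 + 0 = 2 π electrons → 4(0)+2, aromatic.
Anion: 1 × 2 + 2 = 4 π electrons → 4(1), antiaromatic.

The cation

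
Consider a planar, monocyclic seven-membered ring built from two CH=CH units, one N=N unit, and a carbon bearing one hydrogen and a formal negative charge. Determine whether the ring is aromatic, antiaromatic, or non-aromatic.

All ring atoms are sp² and supply a p orbital to the ring (each doubly-bonded ring atom is sp² with one p-orbital electron; each =N– nitrogen is pyridine-type (lone pair in the sp² plane, one electron in the p orbital); the carbanion's lone pair occupies the p orbital); the conjugation is uninterrupted.
π-electron count: 3 × 2 = 6 from the double-bond units + 2 from the CH(-) atom = 8.
With 8 = 4·2 π electrons, Hückel's rule classifies the planar ring as antiaromatic.

Antiaromatic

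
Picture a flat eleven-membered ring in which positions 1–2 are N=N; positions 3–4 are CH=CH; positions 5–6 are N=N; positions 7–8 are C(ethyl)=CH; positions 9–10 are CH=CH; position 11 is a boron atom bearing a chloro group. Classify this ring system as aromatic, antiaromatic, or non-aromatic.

Aromatic

The p orbitals form a continuous loop: every atom in a ring double bond is sp² and brings one electron to the p orbital; each =N– nitrogen is pyridine-type (lone pair in the sp² plane, one electron in the p orbital); the boron has an empty p orbital. The ring is fully conjugated.
π-electron count: 5 × 2 = 10 from the double-bond units + 0 from the B(chloro) atom = 10.
With 10 π electrons (n = 2), the Hückel 4n+2 condition holds.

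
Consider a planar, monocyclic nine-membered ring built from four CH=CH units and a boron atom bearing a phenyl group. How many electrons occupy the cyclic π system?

Check conjugation: the double-bond atoms are sp², each contributing one p electron; the boron has an empty p orbital — every position has a p orbital, so the cyclic π system is continuous.
Counting π electrons: 4 × 2 = 8 from the double-bond units + 0 from the B(phenyl) atom = 8.

8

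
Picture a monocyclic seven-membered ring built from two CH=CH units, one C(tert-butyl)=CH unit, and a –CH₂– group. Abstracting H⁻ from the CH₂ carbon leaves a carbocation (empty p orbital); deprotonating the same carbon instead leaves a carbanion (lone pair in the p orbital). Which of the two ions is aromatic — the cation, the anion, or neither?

The cation

Once that carbon is sp², every ring atom has a p orbital and both ions are fully conjugated.
Cation: 3 × 2 + 0 = 6 π electrons → 4(1)+2, aromatic.
Anion: 3 × 2 + 2 = 8 π electrons → 4(2), antiaromatic.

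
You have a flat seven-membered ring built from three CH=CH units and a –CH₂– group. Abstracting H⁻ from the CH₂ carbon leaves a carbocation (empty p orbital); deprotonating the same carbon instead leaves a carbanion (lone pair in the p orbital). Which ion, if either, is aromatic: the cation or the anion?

In either ion the ring is fully conjugated: every atom, including the new sp² carbon, supplies a p orbital.
Cation: 3 × 2 + 0 = 6 π electrons → 4(1)+2, aromatic.
Anion: 3 × 2 + 2 = 8 π electrons → 4(2), antiaromatic.

The cation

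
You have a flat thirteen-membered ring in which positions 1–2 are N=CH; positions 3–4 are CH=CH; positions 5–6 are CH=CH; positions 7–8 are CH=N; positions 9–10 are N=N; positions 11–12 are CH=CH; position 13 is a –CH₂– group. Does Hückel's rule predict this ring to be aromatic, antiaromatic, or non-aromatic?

Non-aromatic

The CH2 carbon is saturated: the tetrahedral CH₂ carbon is sp³ and has no p orbital in the ring π system. Conjugation is not continuous around the ring.
Without a continuous loop of overlapping p orbitals the Hückel electron count never comes into play.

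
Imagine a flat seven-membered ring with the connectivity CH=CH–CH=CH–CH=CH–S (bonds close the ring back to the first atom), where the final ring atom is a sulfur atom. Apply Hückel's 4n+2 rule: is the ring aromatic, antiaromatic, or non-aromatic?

Every ring atom contributes a p orbital perpendicular to the ring (every atom in a ring double bond is sp² and brings one electron to the p orbital; the sulfur donates one lone pair from its p orbital), so the π system is cyclic and fully conjugated.
π-electron count: 3 × 2 = 6 from the double-bond units + 2 from the S atom = 8.
With 8 = 4·2 π electrons, Hückel's rule classifies the planar ring as antiaromatic.

Antiaromatic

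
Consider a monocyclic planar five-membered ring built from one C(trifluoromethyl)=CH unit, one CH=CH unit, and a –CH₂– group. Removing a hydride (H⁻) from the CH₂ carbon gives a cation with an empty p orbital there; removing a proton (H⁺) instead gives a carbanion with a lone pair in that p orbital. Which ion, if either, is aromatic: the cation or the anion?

In either ion the ring is fully conjugated: every atom, including the new sp² carbon, supplies a p orbital.
Cation: 2 × 2 + 0 = 4 π electrons → 4(1), antiaromatic.
Anion: 2 × 2 + 2 = 6 π electrons → 4(1)+2, aromatic.

The anion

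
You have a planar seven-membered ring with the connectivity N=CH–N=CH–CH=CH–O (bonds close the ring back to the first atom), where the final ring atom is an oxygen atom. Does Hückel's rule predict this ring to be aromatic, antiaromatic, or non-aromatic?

Every ring atom contributes a p orbital perpendicular to the ring (the double-bond atoms are sp², each contributing one p electron; each =N– nitrogen is pyridine-type (lone pair in the sp² plane, one electron in the p orbital); the oxygen donates one lone pair from its p orbital), so the π system is cyclic and fully conjugated.
Adding the contributions, 3 × 2 = 6 from the double-bond units + 2 from the O atom = 8.
A 4n π count (8, n = 2) in a planar conjugated ring means antiaromatic.

Antiaromatic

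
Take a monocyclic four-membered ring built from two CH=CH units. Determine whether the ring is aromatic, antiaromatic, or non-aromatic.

Check conjugation: every atom in a ring double bond is sp² and brings one electron to the p orbital — every position has a p orbital, so the cyclic π system is continuous.
Counting π electrons: 2 × 2 = 4 from the 2 double-bond units.
4 is a 4n count (n = 1), so the planar conjugated ring is antiaromatic.
This is cyclobutadiene.

Antiaromatic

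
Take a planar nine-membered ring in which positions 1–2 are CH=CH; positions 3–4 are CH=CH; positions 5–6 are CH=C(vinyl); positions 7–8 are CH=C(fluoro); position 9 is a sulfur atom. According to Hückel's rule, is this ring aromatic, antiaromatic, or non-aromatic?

Aromatic

Check conjugation: the double-bond atoms are sp², each contributing one p electron; the sulfur donates one lone pair from its p orbital — every position has a p orbital, so the cyclic π system is continuous.
Tallying contributions gives 4 × 2 = 8 from the double-bond units + 2 from the S atom = 10.
Since 10 = 4·2 + 2, the ring meets the 4n+2 criterion.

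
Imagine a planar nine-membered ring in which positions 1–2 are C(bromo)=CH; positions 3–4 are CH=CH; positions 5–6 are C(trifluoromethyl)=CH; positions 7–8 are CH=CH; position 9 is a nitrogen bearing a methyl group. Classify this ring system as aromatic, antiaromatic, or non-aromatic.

Aromatic

Check conjugation: the double-bond atoms are sp², each contributing one p electron; the pyrrole-type nitrogen donates its lone pair from the p orbital — every position has a p orbital, so the cyclic π system is continuous.
Counting π electrons: 4 × 2 = 8 from the double-bond units + 2 from the N(methyl) atom = 10.
With 10 π electrons (n = 2), the Hückel 4n+2 condition holds.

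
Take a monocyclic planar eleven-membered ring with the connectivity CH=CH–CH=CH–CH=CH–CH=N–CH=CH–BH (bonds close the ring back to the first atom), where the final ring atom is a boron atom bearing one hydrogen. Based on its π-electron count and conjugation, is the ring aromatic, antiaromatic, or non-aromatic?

Every ring atom contributes a p orbital perpendicular to the ring (each doubly-bonded ring atom is sp² with one p-orbital electron; the doubly-bonded nitrogens are pyridine-type — their lone pairs lie in the ring plane, leaving one electron in the p orbital; the boron has an empty p orbital), so the π system is cyclic and fully conjugated.
Counting π electrons: 5 × 2 = 10 from the double-bond units + 0 from the BH atom = 10.
With 10 π electrons (n = 2), the Hückel 4n+2 condition holds.

Aromatic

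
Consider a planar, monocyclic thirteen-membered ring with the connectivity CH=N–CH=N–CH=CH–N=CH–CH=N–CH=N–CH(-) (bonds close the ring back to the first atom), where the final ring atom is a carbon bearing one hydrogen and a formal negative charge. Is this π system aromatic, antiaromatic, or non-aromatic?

The p orbitals form a continuous loop: every atom in a ring double bond is sp² and brings one electron to the p orbital; each =N– nitrogen is pyridine-type (lone pair in the sp² plane, one electron in the p orbital); the carbanion's lone pair occupies the p orbital. The ring is fully conjugated.
Adding the contributions, 6 × 2 = 12 from the double-bond units + 2 from the CH(-) atom = 14.
With 14 π electrons (n = 3), the Hückel 4n+2 condition holds.

Aromatic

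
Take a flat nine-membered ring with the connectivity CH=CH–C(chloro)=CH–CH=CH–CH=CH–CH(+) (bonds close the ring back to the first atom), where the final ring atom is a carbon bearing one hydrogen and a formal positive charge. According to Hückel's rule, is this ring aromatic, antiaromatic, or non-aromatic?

The p orbitals form a continuous loop: every atom in a ring double bond is sp² and brings one electron to the p orbital; the carbocation has an empty p orbital. The ring is fully conjugated.
Counting π electrons: 4 × 2 = 8 from the double-bond units + 0 from the CH(+) atom = 8.
A 4n π count (8, n = 2) in a planar conjugated ring means antiaromatic.

Antiaromatic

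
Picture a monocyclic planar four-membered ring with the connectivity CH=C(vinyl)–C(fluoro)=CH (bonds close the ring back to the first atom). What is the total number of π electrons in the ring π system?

Check conjugation: each doubly-bonded ring atom is sp² with one p-orbital electron — every position has a p orbital, so the cyclic π system is continuous.
Counting π electrons: 2 × 2 = 4 from the 2 double-bond units.

4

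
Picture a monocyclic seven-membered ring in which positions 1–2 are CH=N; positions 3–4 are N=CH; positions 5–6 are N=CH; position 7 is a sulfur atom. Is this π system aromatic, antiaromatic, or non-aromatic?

All ring atoms are sp² and supply a p orbital to the ring (each doubly-bonded ring atom is sp² with one p-orbital electron; each sp² =N– keeps its lone pair in-plane and puts one electron into the π system; the sulfur donates one lone pair from its p orbital); the conjugation is uninterrupted.
Tallying contributions gives 3 × 2 = 6 from the double-bond units + 2 from the S atom = 8.
With 8 = 4·2 π electrons, Hückel's rule classifies the planar ring as antiaromatic.

Antiaromatic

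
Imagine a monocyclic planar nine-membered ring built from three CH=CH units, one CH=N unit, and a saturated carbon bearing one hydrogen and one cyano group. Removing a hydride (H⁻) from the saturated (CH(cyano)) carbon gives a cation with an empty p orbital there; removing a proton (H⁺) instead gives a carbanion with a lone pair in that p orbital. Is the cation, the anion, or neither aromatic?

In either ion the ring is fully conjugated: every atom, including the new sp² carbon, supplies a p orbital.
Cation: 4 × 2 + 0 = 8 π electrons → 4(2), antiaromatic.
Anion: 4 × 2 + 2 = 10 π electrons → 4(2)+2, aromatic.

The anion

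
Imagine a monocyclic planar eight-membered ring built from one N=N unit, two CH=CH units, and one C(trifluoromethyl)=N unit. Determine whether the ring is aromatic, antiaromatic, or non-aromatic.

Antiaromatic

The p orbitals form a continuous loop: the double-bond atoms are sp², each contributing one p electron; each sp² =N– keeps its lone pair in-plane and puts one electron into the π system. The ring is fully conjugated.
Adding the contributions, 4 × 2 = 8 from the 4 double-bond units.
A 4n π count (8, n = 2) in a planar conjugated ring means antiaromatic.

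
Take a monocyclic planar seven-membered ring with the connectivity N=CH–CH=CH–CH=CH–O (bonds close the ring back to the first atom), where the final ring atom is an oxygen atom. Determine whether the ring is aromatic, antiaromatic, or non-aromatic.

The p orbitals form a continuous loop: every atom in a ring double bond is sp² and brings one electron to the p orbital; the doubly-bonded nitrogens are pyridine-type — their lone pairs lie in the ring plane, leaving one electron in the p orbital; the oxygen donates one lone pair from its p orbital. The ring is fully conjugated.
Adding the contributions, 3 × 2 = 6 from the double-bond units + 2 from the O atom = 8.
8 = 4(2); a planar, fully conjugated 4n system is antiaromatic.

Antiaromatic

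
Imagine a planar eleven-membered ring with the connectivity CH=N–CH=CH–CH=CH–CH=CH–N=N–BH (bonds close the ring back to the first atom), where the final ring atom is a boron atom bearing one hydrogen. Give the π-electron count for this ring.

Check conjugation: each doubly-bonded ring atom is sp² with one p-orbital electron; each sp² =N– keeps its lone pair in-plane and puts one electron into the π system; the boron has an empty p orbital — every position has a p orbital, so the cyclic π system is continuous.
Tallying contributions gives 5 × 2 = 10 from the double-bond units + 0 from the BH atom = 10.

10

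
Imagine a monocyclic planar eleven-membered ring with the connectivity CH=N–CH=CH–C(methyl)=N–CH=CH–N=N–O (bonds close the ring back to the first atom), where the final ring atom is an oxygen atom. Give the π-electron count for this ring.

The p orbitals form a continuous loop: the double-bond atoms are sp², each contributing one p electron; each =N– nitrogen is pyridine-type (lone pair in the sp² plane, one electron in the p orbital); the oxygen donates one lone pair from its p orbital. The ring is fully conjugated.
π-electron count: 5 × 2 = 10 from the double-bond units + 2 from the O atom = 12.

12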